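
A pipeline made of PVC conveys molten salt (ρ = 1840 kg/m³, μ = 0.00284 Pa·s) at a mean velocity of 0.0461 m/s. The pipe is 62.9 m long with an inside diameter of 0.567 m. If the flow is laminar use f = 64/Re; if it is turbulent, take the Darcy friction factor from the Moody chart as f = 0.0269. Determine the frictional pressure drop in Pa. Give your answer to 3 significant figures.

ΔP ≈ 5.83 Pa

Reynolds number Re = ρVD/μ = 1840 · 0.0461 · 0.567 / 0.00284 = 1.693e+04.
Re > 4000 → turbulent; use the Moody-chart value f = 0.0269.
Darcy-Weisbach: ΔP = f(L/D)(ρV²/2) = 0.0269·(62.9/0.567)·(1840·0.0461²/2) = 0.0269·110.9·1.955 = 5.835 Pa.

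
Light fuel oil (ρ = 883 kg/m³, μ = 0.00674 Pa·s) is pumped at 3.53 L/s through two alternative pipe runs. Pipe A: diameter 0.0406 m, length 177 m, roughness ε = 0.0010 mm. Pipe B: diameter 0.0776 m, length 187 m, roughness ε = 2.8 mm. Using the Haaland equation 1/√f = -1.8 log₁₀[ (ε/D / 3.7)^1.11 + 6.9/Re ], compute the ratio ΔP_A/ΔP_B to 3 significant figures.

Pipe A: V = Q/A = 0.00353/0.001295 = 2.727 m/s; Re = 1.45e+04; ε/D = 2.46e-05; Haaland → f = 0.02798; ΔP_A = f(L/D)(ρV²/2) = 4.005e+05 Pa.
Pipe B: V = Q/A = 0.00353/0.004729 = 0.7464 m/s; Re = 7588; ε/D = 0.0361; Haaland → f = 0.06558; ΔP_B = f(L/D)(ρV²/2) = 3.887e+04 Pa.
ΔP_A/ΔP_B = 4.005e+05/3.887e+04 = 10.3.

ΔP_A/ΔP_B ≈ 10.3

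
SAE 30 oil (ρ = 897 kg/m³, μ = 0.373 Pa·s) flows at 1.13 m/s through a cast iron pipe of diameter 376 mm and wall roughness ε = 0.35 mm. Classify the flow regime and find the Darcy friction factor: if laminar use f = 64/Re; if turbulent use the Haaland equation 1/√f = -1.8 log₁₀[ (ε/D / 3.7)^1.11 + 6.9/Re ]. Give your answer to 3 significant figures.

f ≈ 0.0626

Re = ρVD/μ = 897·1.13·0.376/0.373 = 1022.
Re < 2300 → laminar, so f = 64/Re = 0.06264 (roughness is irrelevant in laminar flow).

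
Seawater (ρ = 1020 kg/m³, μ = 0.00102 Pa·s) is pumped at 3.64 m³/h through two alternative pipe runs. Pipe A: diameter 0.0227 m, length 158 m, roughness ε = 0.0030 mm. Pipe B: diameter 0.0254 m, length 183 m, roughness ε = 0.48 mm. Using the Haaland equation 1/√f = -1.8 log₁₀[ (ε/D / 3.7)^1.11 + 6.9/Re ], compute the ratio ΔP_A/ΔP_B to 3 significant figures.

Pipe A: V = Q/A = 0.001011/0.0004047 = 2.498 m/s; Re = 5.671e+04; ε/D = 0.000132; Haaland → f = 0.02055; ΔP_A = f(L/D)(ρV²/2) = 4.554e+05 Pa.
Pipe B: V = Q/A = 0.001011/0.0005067 = 1.995 m/s; Re = 5.068e+04; ε/D = 0.0189; Haaland → f = 0.04846; ΔP_B = f(L/D)(ρV²/2) = 7.09e+05 Pa.
ΔP_A/ΔP_B = 4.554e+05/7.09e+05 = 0.642.

ΔP_A/ΔP_B ≈ 0.642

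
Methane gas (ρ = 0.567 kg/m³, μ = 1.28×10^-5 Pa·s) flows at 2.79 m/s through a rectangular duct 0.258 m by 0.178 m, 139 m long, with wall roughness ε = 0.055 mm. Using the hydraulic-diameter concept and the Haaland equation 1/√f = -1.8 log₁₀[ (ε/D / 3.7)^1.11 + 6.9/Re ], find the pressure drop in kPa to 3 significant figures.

Hydraulic diameter D_h = 4A/P = 4·(0.258·0.178)/(2·(0.258+0.178)) = 0.1837/0.872 = 0.2107 m.
Re = ρVD_h/μ = 0.567·2.79·0.2107/1.28e-05 = 2.604e+04.
ε/D_h = 5.5e-05/0.2107 = 0.000261; Haaland gives 1/√f = -1.8 log₁₀[2.47e-05+0.000265] = 6.369, so f = 0.02466.
ΔP = f(L/D_h)(ρV²/2) = 0.02466·139/0.2107·2.207 = 35.9 Pa.
ΔP = 0.0359 kPa.

ΔP ≈ 0.0359 kPa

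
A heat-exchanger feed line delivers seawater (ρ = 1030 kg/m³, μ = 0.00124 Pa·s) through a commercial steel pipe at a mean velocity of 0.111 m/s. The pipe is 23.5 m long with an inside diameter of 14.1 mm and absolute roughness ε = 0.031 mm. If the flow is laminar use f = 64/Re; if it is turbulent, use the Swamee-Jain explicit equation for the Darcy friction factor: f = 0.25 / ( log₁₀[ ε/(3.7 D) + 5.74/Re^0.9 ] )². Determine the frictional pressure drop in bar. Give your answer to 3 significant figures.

Reynolds number Re = ρVD/μ = 1030 · 0.111 · 0.0141 / 0.00124 = 1300.
Re < 2300 → laminar flow, so f = 64/Re = 64/1300 = 0.04923 (the turbulent correlation is not needed).
Darcy-Weisbach: ΔP = f(L/D)(ρV²/2) = 0.04923·(23.5/0.0141)·(1030·0.111²/2) = 0.04923·1667·6.345 = 520.6 Pa.
ΔP = 520.6 Pa = 0.00521 bar.

ΔP ≈ 0.00521 bar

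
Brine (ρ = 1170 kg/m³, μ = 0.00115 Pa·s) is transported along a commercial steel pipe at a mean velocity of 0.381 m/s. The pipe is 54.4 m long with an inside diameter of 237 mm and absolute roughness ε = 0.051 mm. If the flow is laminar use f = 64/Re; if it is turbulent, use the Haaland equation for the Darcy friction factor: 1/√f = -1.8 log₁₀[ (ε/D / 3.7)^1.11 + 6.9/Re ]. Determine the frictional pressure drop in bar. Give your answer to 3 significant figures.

ΔP ≈ 0.00372 bar

Reynolds number Re = ρVD/μ = 1170 · 0.381 · 0.237 / 0.00115 = 9.187e+04.
Re > 4000 → turbulent. Relative roughness ε/D = 5.1e-05/0.237 = 0.000215. Haaland: 1/√f = -1.8 log₁₀[(0.000215/3.7)^1.11 + 6.9/9.187e+04] = -1.8 log₁₀[1.99e-05 + 7.51e-05] = 7.24, so f = 0.01908.
Darcy-Weisbach: ΔP = f(L/D)(ρV²/2) = 0.01908·(54.4/0.237)·(1170·0.381²/2) = 0.01908·229.5·84.92 = 371.9 Pa.
ΔP = 371.9 Pa = 0.00372 bar.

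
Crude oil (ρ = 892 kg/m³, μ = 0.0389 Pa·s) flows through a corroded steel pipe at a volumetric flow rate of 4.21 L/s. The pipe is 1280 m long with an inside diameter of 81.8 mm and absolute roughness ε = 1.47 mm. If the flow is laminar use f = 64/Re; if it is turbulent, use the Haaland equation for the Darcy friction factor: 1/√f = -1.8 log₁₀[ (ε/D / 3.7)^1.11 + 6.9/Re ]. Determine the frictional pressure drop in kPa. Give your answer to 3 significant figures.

Q = 4.21 L/s = 4.21/1000 = 0.00421 m³/s.
Cross-sectional area A = πD²/4 = π(0.0818)²/4 = 0.005255 m²; mean velocity V = Q/A = 0.00421/0.005255 = 0.8011 m/s.
Reynolds number Re = ρVD/μ = 892 · 0.8011 · 0.0818 / 0.0389 = 1503.
Re < 2300 → laminar flow, so f = 64/Re = 64/1503 = 0.04259 (the turbulent correlation is not needed).
Darcy-Weisbach: ΔP = f(L/D)(ρV²/2) = 0.04259·(1280/0.0818)·(892·0.8011²/2) = 0.04259·1.565e+04·286.2 = 1.908e+05 Pa.
ΔP = 1.908e+05 Pa = 191 kPa.

ΔP ≈ 191 kPa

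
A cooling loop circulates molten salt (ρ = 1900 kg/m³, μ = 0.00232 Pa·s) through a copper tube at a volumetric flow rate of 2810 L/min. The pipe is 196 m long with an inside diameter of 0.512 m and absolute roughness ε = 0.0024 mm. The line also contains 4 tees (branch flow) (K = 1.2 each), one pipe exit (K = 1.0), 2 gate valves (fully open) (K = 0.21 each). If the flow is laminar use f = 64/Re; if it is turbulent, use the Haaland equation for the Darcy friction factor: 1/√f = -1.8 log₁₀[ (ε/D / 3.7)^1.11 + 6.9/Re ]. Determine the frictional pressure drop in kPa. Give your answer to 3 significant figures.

Q = 2810 L/min = 2810/60000 = 0.04683 m³/s.
Cross-sectional area A = πD²/4 = π(0.512)²/4 = 0.2059 m²; mean velocity V = Q/A = 0.04683/0.2059 = 0.2275 m/s.
Reynolds number Re = ρVD/μ = 1900 · 0.2275 · 0.512 / 0.00232 = 9.538e+04.
Re > 4000 → turbulent. Relative roughness ε/D = 2.4e-06/0.512 = 4.69e-06. Haaland: 1/√f = -1.8 log₁₀[(4.69e-06/3.7)^1.11 + 6.9/9.538e+04] = -1.8 log₁₀[2.84e-07 + 7.23e-05] = 7.45, so f = 0.01802.
Total minor-loss coefficient ΣK = 4·1.2 + 1·1 + 2·0.21 = 6.22.
ΔP = [f·L/D + ΣK]·(ρV²/2) = [0.01802·196/0.512 + 6.22]·(1900·0.2275²/2) = [6.897 + 6.22]·49.16 = 644.8 Pa.
ΔP = 644.8 Pa = 0.645 kPa.

ΔP ≈ 0.645 kPa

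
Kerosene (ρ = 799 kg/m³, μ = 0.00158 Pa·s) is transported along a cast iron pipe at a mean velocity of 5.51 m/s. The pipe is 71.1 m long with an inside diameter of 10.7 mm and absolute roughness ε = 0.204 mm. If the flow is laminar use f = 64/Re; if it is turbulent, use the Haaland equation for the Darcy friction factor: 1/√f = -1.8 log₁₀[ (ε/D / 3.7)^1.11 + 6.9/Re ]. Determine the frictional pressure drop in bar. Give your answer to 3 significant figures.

ΔP ≈ 39.6 bar

Reynolds number Re = ρVD/μ = 799 · 5.51 · 0.0107 / 0.00158 = 2.981e+04.
Re > 4000 → turbulent. Relative roughness ε/D = 0.000204/0.0107 = 0.0191. Haaland: 1/√f = -1.8 log₁₀[(0.0191/3.7)^1.11 + 6.9/2.981e+04] = -1.8 log₁₀[0.00289 + 0.000231] = 4.511, so f = 0.04914.
Darcy-Weisbach: ΔP = f(L/D)(ρV²/2) = 0.04914·(71.1/0.0107)·(799·5.51²/2) = 0.04914·6645·1.213e+04 = 3.961e+06 Pa.
ΔP = 3.961e+06 Pa = 39.6 bar.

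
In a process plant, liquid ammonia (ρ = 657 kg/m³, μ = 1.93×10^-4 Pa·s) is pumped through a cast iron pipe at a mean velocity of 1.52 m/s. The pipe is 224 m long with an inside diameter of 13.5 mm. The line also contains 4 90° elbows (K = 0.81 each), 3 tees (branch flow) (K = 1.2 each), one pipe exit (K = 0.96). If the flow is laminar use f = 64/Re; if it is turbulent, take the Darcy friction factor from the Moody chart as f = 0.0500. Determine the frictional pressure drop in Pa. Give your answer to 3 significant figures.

ΔP ≈ 636000 Pa

Reynolds number Re = ρVD/μ = 657 · 1.52 · 0.0135 / 0.000193 = 6.985e+04.
Re > 4000 → turbulent; use the Moody-chart value f = 0.0500.
Total minor-loss coefficient ΣK = 4·0.81 + 3·1.2 + 1·0.96 = 7.8.
ΔP = [f·L/D + ΣK]·(ρV²/2) = [0.05·224/0.0135 + 7.8]·(657·1.52²/2) = [829.6 + 7.8]·759 = 6.356e+05 Pa.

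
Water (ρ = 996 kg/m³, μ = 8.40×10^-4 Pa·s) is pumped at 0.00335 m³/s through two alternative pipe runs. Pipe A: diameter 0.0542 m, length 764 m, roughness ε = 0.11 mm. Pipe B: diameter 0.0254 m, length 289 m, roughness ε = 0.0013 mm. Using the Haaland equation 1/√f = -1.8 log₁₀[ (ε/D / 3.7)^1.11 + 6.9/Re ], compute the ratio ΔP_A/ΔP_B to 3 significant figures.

Pipe A: V = Q/A = 0.00335/0.002307 = 1.452 m/s; Re = 9.331e+04; ε/D = 0.00203; Haaland → f = 0.02515; ΔP_A = f(L/D)(ρV²/2) = 3.722e+05 Pa.
Pipe B: V = Q/A = 0.00335/0.0005067 = 6.611 m/s; Re = 1.991e+05; ε/D = 5.12e-05; Haaland → f = 0.01585; ΔP_B = f(L/D)(ρV²/2) = 3.926e+06 Pa.
ΔP_A/ΔP_B = 3.722e+05/3.926e+06 = 0.0948.

ΔP_A/ΔP_B ≈ 0.0948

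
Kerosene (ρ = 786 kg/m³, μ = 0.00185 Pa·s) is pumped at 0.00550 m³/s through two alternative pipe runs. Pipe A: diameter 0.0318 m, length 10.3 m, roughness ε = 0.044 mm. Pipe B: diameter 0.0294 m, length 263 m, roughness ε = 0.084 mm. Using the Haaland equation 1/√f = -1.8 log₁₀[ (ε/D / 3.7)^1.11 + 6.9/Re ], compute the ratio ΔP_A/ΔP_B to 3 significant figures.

ΔP_A/ΔP_B ≈ 0.0228

Pipe A: V = Q/A = 0.0055/0.0007942 = 6.925 m/s; Re = 9.356e+04; ε/D = 0.00138; Haaland → f = 0.02333; ΔP_A = f(L/D)(ρV²/2) = 1.424e+05 Pa.
Pipe B: V = Q/A = 0.0055/0.0006789 = 8.102 m/s; Re = 1.012e+05; ε/D = 0.00286; Haaland → f = 0.02706; ΔP_B = f(L/D)(ρV²/2) = 6.243e+06 Pa.
ΔP_A/ΔP_B = 1.424e+05/6.243e+06 = 0.0228.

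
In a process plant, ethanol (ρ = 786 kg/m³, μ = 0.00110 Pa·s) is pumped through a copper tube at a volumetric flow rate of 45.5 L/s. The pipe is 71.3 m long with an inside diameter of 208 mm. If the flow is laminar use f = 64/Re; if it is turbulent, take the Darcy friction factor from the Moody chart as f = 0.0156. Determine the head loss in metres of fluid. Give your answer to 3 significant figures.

h_f ≈ 0.489 m

Q = 45.5 L/s = 45.5/1000 = 0.0455 m³/s.
Cross-sectional area A = πD²/4 = π(0.208)²/4 = 0.03398 m²; mean velocity V = Q/A = 0.0455/0.03398 = 1.339 m/s.
Reynolds number Re = ρVD/μ = 786 · 1.339 · 0.208 / 0.0011 = 1.99e+05.
Re > 4000 → turbulent; use the Moody-chart value f = 0.0156.
Darcy-Weisbach: ΔP = f(L/D)(ρV²/2) = 0.0156·(71.3/0.208)·(786·1.339²/2) = 0.0156·342.8·704.7 = 3768 Pa.
Head loss h_f = ΔP/(ρg) = 3768/(786·9.81) = 0.489 m.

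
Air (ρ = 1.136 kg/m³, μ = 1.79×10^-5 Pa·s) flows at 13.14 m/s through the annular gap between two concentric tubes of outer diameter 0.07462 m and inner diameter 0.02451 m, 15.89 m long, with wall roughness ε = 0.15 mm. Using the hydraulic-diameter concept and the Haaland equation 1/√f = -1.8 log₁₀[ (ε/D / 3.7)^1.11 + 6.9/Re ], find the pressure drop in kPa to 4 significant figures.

ΔP ≈ 0.8966 kPa

Hydraulic diameter D_h = 4A/P = D_o - D_i = 0.07462 - 0.02451 = 0.05011 m.
Re = ρVD_h/μ = 1.136·13.14·0.05011/1.79e-05 = 4.179e+04.
ε/D_h = 0.00015/0.05011 = 0.00299; Haaland gives 1/√f = -1.8 log₁₀[0.00037+0.000165] = 5.889, so f = 0.02883.
ΔP = f(L/D_h)(ρV²/2) = 0.02883·15.89/0.05011·98.07 = 896.6 Pa.
ΔP = 0.8966 kPa.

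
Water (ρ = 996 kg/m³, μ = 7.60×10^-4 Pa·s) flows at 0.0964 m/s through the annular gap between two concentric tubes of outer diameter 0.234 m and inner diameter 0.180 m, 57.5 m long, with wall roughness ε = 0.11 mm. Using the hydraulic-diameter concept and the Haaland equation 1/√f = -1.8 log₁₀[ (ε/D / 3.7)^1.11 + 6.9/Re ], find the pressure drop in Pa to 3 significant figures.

Hydraulic diameter D_h = 4A/P = D_o - D_i = 0.234 - 0.18 = 0.054 m.
Re = ρVD_h/μ = 996·0.0964·0.054/0.00076 = 6822.
ε/D_h = 0.00011/0.054 = 0.00204; Haaland gives 1/√f = -1.8 log₁₀[0.000241+0.00101] = 5.224, so f = 0.03664.
ΔP = f(L/D_h)(ρV²/2) = 0.03664·57.5/0.054·4.628 = 180.6 Pa.

ΔP ≈ 181 Pa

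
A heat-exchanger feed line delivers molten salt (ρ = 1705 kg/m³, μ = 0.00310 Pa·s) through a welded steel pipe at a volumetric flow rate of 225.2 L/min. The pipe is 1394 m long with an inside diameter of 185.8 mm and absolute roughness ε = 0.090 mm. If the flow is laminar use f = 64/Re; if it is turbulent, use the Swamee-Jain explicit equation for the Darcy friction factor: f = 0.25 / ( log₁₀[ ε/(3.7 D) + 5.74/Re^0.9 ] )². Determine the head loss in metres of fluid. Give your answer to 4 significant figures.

Q = 225.2 L/min = 225.2/60000 = 0.003753 m³/s.
Cross-sectional area A = πD²/4 = π(0.1858)²/4 = 0.02711 m²; mean velocity V = Q/A = 0.003753/0.02711 = 0.1384 m/s.
Reynolds number Re = ρVD/μ = 1705 · 0.1384 · 0.1858 / 0.0031 = 1.415e+04.
Re > 4000 → turbulent. Relative roughness ε/D = 9e-05/0.1858 = 0.000484. Swamee-Jain: f = 0.25/(log₁₀[0.000484/3.7 + 5.74/1.415e+04^0.9])² = 0.25/(log₁₀[0.000131 + 0.00106])² = 0.25/(-2.926)² = 0.0292.
Darcy-Weisbach: ΔP = f(L/D)(ρV²/2) = 0.0292·(1394/0.1858)·(1705·0.1384²/2) = 0.0292·7503·16.34 = 3579 Pa.
Head loss h_f = ΔP/(ρg) = 3579/(1705·9.81) = 0.2140 m.

h_f ≈ 0.2140 m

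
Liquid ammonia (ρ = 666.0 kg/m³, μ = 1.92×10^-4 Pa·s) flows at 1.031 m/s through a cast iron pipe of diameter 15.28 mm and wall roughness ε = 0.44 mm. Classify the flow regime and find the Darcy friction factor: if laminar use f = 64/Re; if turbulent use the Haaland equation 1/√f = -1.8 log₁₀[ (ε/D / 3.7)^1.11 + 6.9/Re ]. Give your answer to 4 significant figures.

Re = ρVD/μ = 666·1.031·0.01528/0.000192 = 5.465e+04.
Re > 4000 → turbulent. ε/D = 0.00044/0.01528 = 0.0288; Haaland: 1/√f = -1.8 log₁₀[0.00456 + 0.000126] = 4.192, so f = 0.0569.

f ≈ 0.05690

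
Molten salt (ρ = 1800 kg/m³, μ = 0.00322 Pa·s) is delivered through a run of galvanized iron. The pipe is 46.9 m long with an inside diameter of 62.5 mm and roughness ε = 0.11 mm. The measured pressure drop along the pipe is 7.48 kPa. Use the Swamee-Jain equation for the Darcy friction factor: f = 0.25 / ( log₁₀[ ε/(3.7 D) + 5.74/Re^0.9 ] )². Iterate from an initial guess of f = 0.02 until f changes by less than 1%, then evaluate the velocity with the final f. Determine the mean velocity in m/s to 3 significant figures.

Rearranging Darcy-Weisbach: V = √(2·ΔP·D/(f·L·ρ)). With ε/D = 0.00011/0.0625 = 0.00176, iterate starting from f = 0.02:
  f = 0.02 → V = √(2·7480·0.0625/(0.02·46.9·1800)) = 0.7442 m/s; Re = ρVD/μ = 2.6e+04; f → 0.02845
  f = 0.02845 → V = 0.6239 m/s; Re = 2.18e+04; f → 0.02924
  f = 0.02924 → V = 0.6155 m/s; Re = 2.15e+04; f → 0.0293
Converged (Δf/f < 1%). With the final f = 0.0293: V = √(2·7480·0.0625/(0.0293·46.9·1800)) = 0.6148 m/s.

V ≈ 0.615 m/s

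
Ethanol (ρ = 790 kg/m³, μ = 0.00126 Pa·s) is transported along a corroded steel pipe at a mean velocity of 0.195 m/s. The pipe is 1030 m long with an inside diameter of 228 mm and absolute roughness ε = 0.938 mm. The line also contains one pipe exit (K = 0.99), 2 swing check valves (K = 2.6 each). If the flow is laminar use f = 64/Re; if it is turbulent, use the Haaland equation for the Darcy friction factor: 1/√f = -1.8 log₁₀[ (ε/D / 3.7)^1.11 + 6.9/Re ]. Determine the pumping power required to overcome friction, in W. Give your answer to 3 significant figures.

Reynolds number Re = ρVD/μ = 790 · 0.195 · 0.228 / 0.00126 = 2.788e+04.
Re > 4000 → turbulent. Relative roughness ε/D = 0.000938/0.228 = 0.00411. Haaland: 1/√f = -1.8 log₁₀[(0.00411/3.7)^1.11 + 6.9/2.788e+04] = -1.8 log₁₀[0.000526 + 0.000248] = 5.601, so f = 0.03188.
Total minor-loss coefficient ΣK = 1·0.99 + 2·2.6 = 6.19.
ΔP = [f·L/D + ΣK]·(ρV²/2) = [0.03188·1030/0.228 + 6.19]·(790·0.195²/2) = [144 + 6.19]·15.02 = 2256 Pa.
Q = V·A = 0.195·0.04083 = 0.007961 m³/s.
Pumping power P = QΔP = 0.007961·2256 = 17.96 W = 18.0 W.

P ≈ 18.0 W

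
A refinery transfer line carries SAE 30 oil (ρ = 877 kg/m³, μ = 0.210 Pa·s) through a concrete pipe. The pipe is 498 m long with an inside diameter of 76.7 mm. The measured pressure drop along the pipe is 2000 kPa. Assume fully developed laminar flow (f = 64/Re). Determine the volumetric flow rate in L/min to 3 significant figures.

For laminar flow, f = 64/Re with Re = ρVD/μ, so Darcy-Weisbach reduces to ΔP = 32μLV/D². Solving for V: V = ΔP·D²/(32μL) = 2e+06·(0.0767)²/(32·0.21·498) = 3.516 m/s.
Check: Re = ρVD/μ = 877·3.516·0.0767/0.21 = 1126 < 2300, so the laminar assumption holds.
Q = V·A = 3.516·(π/4·0.0767²) = 0.01624 m³/s = 975 L/min.

Q ≈ 975 L/min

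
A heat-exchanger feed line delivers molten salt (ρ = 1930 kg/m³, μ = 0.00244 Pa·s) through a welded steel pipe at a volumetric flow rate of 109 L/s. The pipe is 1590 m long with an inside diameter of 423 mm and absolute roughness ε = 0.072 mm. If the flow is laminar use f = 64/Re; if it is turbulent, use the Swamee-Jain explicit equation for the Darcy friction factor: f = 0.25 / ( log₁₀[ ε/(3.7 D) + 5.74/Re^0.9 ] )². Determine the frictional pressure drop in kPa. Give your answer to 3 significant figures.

Q = 109 L/s = 109/1000 = 0.109 m³/s.
Cross-sectional area A = πD²/4 = π(0.423)²/4 = 0.1405 m²; mean velocity V = Q/A = 0.109/0.1405 = 0.7756 m/s.
Reynolds number Re = ρVD/μ = 1930 · 0.7756 · 0.423 / 0.00244 = 2.595e+05.
Re > 4000 → turbulent. Relative roughness ε/D = 7.2e-05/0.423 = 0.00017. Swamee-Jain: f = 0.25/(log₁₀[0.00017/3.7 + 5.74/2.595e+05^0.9])² = 0.25/(log₁₀[4.6e-05 + 7.69e-05])² = 0.25/(-3.91)² = 0.01635.
Darcy-Weisbach: ΔP = f(L/D)(ρV²/2) = 0.01635·(1590/0.423)·(1930·0.7756²/2) = 0.01635·3759·580.5 = 3.568e+04 Pa.
ΔP = 3.568e+04 Pa = 35.7 kPa.

ΔP ≈ 35.7 kPa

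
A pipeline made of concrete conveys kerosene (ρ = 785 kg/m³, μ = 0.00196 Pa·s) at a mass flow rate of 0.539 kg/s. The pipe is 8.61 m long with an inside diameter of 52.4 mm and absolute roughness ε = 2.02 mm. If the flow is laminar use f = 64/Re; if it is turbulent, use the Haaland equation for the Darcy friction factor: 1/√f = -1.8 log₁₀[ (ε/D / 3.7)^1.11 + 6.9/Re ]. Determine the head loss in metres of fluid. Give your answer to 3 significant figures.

A = πD²/4 = π(0.0524)²/4 = 0.002157 m²; mean velocity V = ṁ/(ρA) = 0.539/(785 · 0.002157) = 0.3184 m/s.
Reynolds number Re = ρVD/μ = 785 · 0.3184 · 0.0524 / 0.00196 = 6682.
Re > 4000 → turbulent. Relative roughness ε/D = 0.00202/0.0524 = 0.0385. Haaland: 1/√f = -1.8 log₁₀[(0.0385/3.7)^1.11 + 6.9/6682] = -1.8 log₁₀[0.00631 + 0.00103] = 3.842, so f = 0.06775.
Darcy-Weisbach: ΔP = f(L/D)(ρV²/2) = 0.06775·(8.61/0.0524)·(785·0.3184²/2) = 0.06775·164.3·39.79 = 443 Pa.
Head loss h_f = ΔP/(ρg) = 443/(785·9.81) = 0.0575 m.

h_f ≈ 0.0575 m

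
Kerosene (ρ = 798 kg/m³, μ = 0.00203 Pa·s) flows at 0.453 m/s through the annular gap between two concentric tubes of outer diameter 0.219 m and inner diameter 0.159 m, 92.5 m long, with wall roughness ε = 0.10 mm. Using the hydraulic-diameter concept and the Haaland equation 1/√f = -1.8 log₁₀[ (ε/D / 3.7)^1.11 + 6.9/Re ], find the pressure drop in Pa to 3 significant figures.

ΔP ≈ 4120 Pa

Hydraulic diameter D_h = 4A/P = D_o - D_i = 0.219 - 0.159 = 0.06 m.
Re = ρVD_h/μ = 798·0.453·0.06/0.00203 = 1.068e+04.
ε/D_h = 0.0001/0.06 = 0.00167; Haaland gives 1/√f = -1.8 log₁₀[0.000193+0.000646] = 5.537, so f = 0.03261.
ΔP = f(L/D_h)(ρV²/2) = 0.03261·92.5/0.06·81.88 = 4117 Pa.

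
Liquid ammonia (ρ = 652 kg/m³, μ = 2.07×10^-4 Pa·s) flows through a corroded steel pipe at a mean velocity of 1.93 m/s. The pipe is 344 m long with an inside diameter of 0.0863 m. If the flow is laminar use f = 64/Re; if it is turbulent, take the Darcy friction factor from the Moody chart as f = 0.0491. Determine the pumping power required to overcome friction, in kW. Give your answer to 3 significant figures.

P ≈ 2.68 kW

Reynolds number Re = ρVD/μ = 652 · 1.93 · 0.0863 / 0.000207 = 5.246e+05.
Re > 4000 → turbulent; use the Moody-chart value f = 0.0491.
Darcy-Weisbach: ΔP = f(L/D)(ρV²/2) = 0.0491·(344/0.0863)·(652·1.93²/2) = 0.0491·3986·1214 = 2.377e+05 Pa.
Q = V·A = 1.93·0.005849 = 0.01129 m³/s.
Pumping power P = QΔP = 0.01129·2.377e+05 = 2683 W = 2.68 kW.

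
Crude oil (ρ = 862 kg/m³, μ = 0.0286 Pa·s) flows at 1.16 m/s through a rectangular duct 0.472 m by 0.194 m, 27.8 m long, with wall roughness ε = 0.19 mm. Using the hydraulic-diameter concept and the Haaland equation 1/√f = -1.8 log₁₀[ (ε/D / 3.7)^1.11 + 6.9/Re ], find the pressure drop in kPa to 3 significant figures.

Hydraulic diameter D_h = 4A/P = 4·(0.472·0.194)/(2·(0.472+0.194)) = 0.3663/1.332 = 0.275 m.
Re = ρVD_h/μ = 862·1.16·0.275/0.0286 = 9614.
ε/D_h = 0.00019/0.275 = 0.000691; Haaland gives 1/√f = -1.8 log₁₀[7.26e-05+0.000718] = 5.584, so f = 0.03207.
ΔP = f(L/D_h)(ρV²/2) = 0.03207·27.8/0.275·580 = 1880 Pa.
ΔP = 1.88 kPa.

ΔP ≈ 1.88 kPa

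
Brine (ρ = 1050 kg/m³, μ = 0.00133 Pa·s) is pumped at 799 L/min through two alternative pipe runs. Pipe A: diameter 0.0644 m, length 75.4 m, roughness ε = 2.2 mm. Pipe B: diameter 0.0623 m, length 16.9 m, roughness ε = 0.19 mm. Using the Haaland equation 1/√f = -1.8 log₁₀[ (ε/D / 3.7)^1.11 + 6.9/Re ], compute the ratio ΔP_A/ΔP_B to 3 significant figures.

ΔP_A/ΔP_B ≈ 8.52

Pipe A: V = Q/A = 0.01332/0.003257 = 4.088 m/s; Re = 2.079e+05; ε/D = 0.0342; Haaland → f = 0.06065; ΔP_A = f(L/D)(ρV²/2) = 6.231e+05 Pa.
Pipe B: V = Q/A = 0.01332/0.003048 = 4.368 m/s; Re = 2.149e+05; ε/D = 0.00305; Haaland → f = 0.02689; ΔP_B = f(L/D)(ρV²/2) = 7.309e+04 Pa.
ΔP_A/ΔP_B = 6.231e+05/7.309e+04 = 8.52.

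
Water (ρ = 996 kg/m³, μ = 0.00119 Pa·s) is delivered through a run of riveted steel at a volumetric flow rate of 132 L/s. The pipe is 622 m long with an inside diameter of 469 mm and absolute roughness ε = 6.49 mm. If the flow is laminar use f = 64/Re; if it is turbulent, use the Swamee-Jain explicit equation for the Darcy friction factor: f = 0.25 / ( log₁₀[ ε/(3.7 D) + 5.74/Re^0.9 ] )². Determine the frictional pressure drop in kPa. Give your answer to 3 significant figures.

Q = 132 L/s = 132/1000 = 0.132 m³/s.
Cross-sectional area A = πD²/4 = π(0.469)²/4 = 0.1728 m²; mean velocity V = Q/A = 0.132/0.1728 = 0.7641 m/s.
Reynolds number Re = ρVD/μ = 996 · 0.7641 · 0.469 / 0.00119 = 2.999e+05.
Re > 4000 → turbulent. Relative roughness ε/D = 0.00649/0.469 = 0.0138. Swamee-Jain: f = 0.25/(log₁₀[0.0138/3.7 + 5.74/2.999e+05^0.9])² = 0.25/(log₁₀[0.00374 + 6.75e-05])² = 0.25/(-2.419)² = 0.04271.
Darcy-Weisbach: ΔP = f(L/D)(ρV²/2) = 0.04271·(622/0.469)·(996·0.7641²/2) = 0.04271·1326·290.7 = 1.647e+04 Pa.
ΔP = 1.647e+04 Pa = 16.5 kPa.

ΔP ≈ 16.5 kPa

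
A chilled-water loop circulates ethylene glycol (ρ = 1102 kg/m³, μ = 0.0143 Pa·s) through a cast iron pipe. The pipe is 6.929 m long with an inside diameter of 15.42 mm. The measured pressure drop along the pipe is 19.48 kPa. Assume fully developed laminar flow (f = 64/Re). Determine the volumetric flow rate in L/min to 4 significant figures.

For laminar flow, f = 64/Re with Re = ρVD/μ, so Darcy-Weisbach reduces to ΔP = 32μLV/D². Solving for V: V = ΔP·D²/(32μL) = 1.948e+04·(0.01542)²/(32·0.0143·6.929) = 1.461 m/s.
Check: Re = ρVD/μ = 1102·1.461·0.01542/0.0143 = 1736 < 2300, so the laminar assumption holds.
Q = V·A = 1.461·(π/4·0.01542²) = 0.0002728 m³/s = 16.37 L/min.

Q ≈ 16.37 L/min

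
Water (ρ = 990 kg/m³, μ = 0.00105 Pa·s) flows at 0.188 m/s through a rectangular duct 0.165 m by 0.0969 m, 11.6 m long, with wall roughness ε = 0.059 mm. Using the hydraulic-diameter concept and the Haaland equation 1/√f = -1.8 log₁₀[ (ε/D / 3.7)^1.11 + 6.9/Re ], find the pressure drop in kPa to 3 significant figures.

ΔP ≈ 0.0435 kPa

Hydraulic diameter D_h = 4A/P = 4·(0.165·0.0969)/(2·(0.165+0.0969)) = 0.06395/0.5238 = 0.1221 m.
Re = ρVD_h/μ = 990·0.188·0.1221/0.00105 = 2.164e+04.
ε/D_h = 5.9e-05/0.1221 = 0.000483; Haaland gives 1/√f = -1.8 log₁₀[4.88e-05+0.000319] = 6.182, so f = 0.02616.
ΔP = f(L/D_h)(ρV²/2) = 0.02616·11.6/0.1221·17.5 = 43.49 Pa.
ΔP = 0.0435 kPa.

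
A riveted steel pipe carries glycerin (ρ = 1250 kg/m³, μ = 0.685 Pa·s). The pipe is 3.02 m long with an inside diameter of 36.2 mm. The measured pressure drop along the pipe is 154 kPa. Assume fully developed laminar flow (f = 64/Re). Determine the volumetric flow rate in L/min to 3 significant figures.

Q ≈ 188 L/min

For laminar flow, f = 64/Re with Re = ρVD/μ, so Darcy-Weisbach reduces to ΔP = 32μLV/D². Solving for V: V = ΔP·D²/(32μL) = 1.54e+05·(0.0362)²/(32·0.685·3.02) = 3.049 m/s.
Check: Re = ρVD/μ = 1250·3.049·0.0362/0.685 = 201.4 < 2300, so the laminar assumption holds.
Q = V·A = 3.049·(π/4·0.0362²) = 0.003138 m³/s = 188 L/min.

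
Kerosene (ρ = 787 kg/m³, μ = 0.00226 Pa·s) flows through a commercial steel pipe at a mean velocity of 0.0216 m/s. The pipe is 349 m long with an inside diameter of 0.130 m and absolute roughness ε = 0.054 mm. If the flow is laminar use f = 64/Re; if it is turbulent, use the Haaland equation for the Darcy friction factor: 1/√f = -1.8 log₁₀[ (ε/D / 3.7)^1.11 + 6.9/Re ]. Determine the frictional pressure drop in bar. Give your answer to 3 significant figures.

Reynolds number Re = ρVD/μ = 787 · 0.0216 · 0.13 / 0.00226 = 977.8.
Re < 2300 → laminar flow, so f = 64/Re = 64/977.8 = 0.06545 (the turbulent correlation is not needed).
Darcy-Weisbach: ΔP = f(L/D)(ρV²/2) = 0.06545·(349/0.13)·(787·0.0216²/2) = 0.06545·2685·0.1836 = 32.26 Pa.
ΔP = 32.26 Pa = 3.23×10^-4 bar.

ΔP ≈ 3.23×10^-4 bar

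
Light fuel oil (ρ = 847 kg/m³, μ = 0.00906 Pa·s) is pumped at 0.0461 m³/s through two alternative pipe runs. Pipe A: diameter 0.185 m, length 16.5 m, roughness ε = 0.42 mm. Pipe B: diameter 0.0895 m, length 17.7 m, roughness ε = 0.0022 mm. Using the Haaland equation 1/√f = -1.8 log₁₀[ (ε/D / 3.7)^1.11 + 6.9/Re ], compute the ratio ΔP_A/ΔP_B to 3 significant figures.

Pipe A: V = Q/A = 0.0461/0.02688 = 1.715 m/s; Re = 2.966e+04; ε/D = 0.00227; Haaland → f = 0.02839; ΔP_A = f(L/D)(ρV²/2) = 3154 Pa.
Pipe B: V = Q/A = 0.0461/0.006291 = 7.328 m/s; Re = 6.131e+04; ε/D = 2.46e-05; Haaland → f = 0.01986; ΔP_B = f(L/D)(ρV²/2) = 8.933e+04 Pa.
ΔP_A/ΔP_B = 3154/8.933e+04 = 0.0353.

ΔP_A/ΔP_B ≈ 0.0353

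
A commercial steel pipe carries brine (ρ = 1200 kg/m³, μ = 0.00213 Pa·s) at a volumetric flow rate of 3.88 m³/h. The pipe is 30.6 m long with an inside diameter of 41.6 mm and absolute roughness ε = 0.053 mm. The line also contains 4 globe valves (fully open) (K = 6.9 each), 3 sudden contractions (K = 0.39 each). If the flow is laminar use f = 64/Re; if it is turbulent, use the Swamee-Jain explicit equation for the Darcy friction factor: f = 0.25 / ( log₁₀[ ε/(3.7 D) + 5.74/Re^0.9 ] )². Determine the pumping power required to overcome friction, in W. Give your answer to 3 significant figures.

Q = 3.88 m³/h = 3.88/3600 = 0.001078 m³/s.
Cross-sectional area A = πD²/4 = π(0.0416)²/4 = 0.001359 m²; mean velocity V = Q/A = 0.001078/0.001359 = 0.793 m/s.
Reynolds number Re = ρVD/μ = 1200 · 0.793 · 0.0416 / 0.00213 = 1.858e+04.
Re > 4000 → turbulent. Relative roughness ε/D = 5.3e-05/0.0416 = 0.00127. Swamee-Jain: f = 0.25/(log₁₀[0.00127/3.7 + 5.74/1.858e+04^0.9])² = 0.25/(log₁₀[0.000344 + 0.000825])² = 0.25/(-2.932)² = 0.02908.
Total minor-loss coefficient ΣK = 4·6.9 + 3·0.39 = 28.8.
ΔP = [f·L/D + ΣK]·(ρV²/2) = [0.02908·30.6/0.0416 + 28.8]·(1200·0.793²/2) = [21.39 + 28.8]·377.3 = 1.893e+04 Pa.
Pumping power P = QΔP = 0.001078·1.893e+04 = 20.40 W = 20.4 W.

P ≈ 20.4 W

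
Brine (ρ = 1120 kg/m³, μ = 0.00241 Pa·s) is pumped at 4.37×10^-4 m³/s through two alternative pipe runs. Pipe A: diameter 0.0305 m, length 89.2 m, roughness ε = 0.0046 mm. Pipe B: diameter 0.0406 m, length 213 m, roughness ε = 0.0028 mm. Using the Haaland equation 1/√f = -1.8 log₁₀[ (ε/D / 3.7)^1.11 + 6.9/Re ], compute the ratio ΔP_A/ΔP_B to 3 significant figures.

ΔP_A/ΔP_B ≈ 1.62

Pipe A: V = Q/A = 0.000437/0.0007306 = 0.5981 m/s; Re = 8478; ε/D = 0.000151; Haaland → f = 0.03249; ΔP_A = f(L/D)(ρV²/2) = 1.903e+04 Pa.
Pipe B: V = Q/A = 0.000437/0.001295 = 0.3376 m/s; Re = 6369; ε/D = 6.9e-05; Haaland → f = 0.03516; ΔP_B = f(L/D)(ρV²/2) = 1.177e+04 Pa.
ΔP_A/ΔP_B = 1.903e+04/1.177e+04 = 1.62.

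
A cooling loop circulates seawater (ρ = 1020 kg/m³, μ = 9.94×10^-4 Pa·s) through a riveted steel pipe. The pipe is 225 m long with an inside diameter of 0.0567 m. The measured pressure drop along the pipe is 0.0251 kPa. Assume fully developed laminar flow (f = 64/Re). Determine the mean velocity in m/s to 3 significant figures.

For laminar flow, f = 64/Re with Re = ρVD/μ, so Darcy-Weisbach reduces to ΔP = 32μLV/D². Solving for V: V = ΔP·D²/(32μL) = 25.1·(0.0567)²/(32·0.000994·225) = 0.01128 m/s.
Check: Re = ρVD/μ = 1020·0.01128·0.0567/0.000994 = 656 < 2300, so the laminar assumption holds.

V ≈ 0.0113 m/s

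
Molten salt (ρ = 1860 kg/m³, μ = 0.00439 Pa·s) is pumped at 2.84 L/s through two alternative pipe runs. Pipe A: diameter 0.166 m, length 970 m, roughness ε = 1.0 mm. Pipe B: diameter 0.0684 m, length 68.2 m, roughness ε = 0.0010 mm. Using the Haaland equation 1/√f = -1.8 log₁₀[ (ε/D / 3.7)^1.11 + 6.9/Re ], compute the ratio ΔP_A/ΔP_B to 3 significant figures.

ΔP_A/ΔP_B ≈ 0.264

Pipe A: V = Q/A = 0.00284/0.02164 = 0.1312 m/s; Re = 9229; ε/D = 0.00602; Haaland → f = 0.03911; ΔP_A = f(L/D)(ρV²/2) = 3659 Pa.
Pipe B: V = Q/A = 0.00284/0.003675 = 0.7729 m/s; Re = 2.24e+04; ε/D = 1.46e-05; Haaland → f = 0.02505; ΔP_B = f(L/D)(ρV²/2) = 1.388e+04 Pa.
ΔP_A/ΔP_B = 3659/1.388e+04 = 0.264.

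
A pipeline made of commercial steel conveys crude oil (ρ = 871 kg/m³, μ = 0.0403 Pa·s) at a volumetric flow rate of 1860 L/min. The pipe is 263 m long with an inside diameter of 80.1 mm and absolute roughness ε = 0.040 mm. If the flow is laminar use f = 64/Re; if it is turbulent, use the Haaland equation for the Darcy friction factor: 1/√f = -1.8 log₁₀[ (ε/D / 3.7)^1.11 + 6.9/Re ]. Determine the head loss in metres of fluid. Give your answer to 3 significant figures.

h_f ≈ 196 m

Q = 1860 L/min = 1860/60000 = 0.031 m³/s.
Cross-sectional area A = πD²/4 = π(0.0801)²/4 = 0.005039 m²; mean velocity V = Q/A = 0.031/0.005039 = 6.152 m/s.
Reynolds number Re = ρVD/μ = 871 · 6.152 · 0.0801 / 0.0403 = 1.065e+04.
Re > 4000 → turbulent. Relative roughness ε/D = 4e-05/0.0801 = 0.000499. Haaland: 1/√f = -1.8 log₁₀[(0.000499/3.7)^1.11 + 6.9/1.065e+04] = -1.8 log₁₀[5.06e-05 + 0.000648] = 5.68, so f = 0.03099.
Darcy-Weisbach: ΔP = f(L/D)(ρV²/2) = 0.03099·(263/0.0801)·(871·6.152²/2) = 0.03099·3283·1.648e+04 = 1.677e+06 Pa.
Head loss h_f = ΔP/(ρg) = 1.677e+06/(871·9.81) = 196 m.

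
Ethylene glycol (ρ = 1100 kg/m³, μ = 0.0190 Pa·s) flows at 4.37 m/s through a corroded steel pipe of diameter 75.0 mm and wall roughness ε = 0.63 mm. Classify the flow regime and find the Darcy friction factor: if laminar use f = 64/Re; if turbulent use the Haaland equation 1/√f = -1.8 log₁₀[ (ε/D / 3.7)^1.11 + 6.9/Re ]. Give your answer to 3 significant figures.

Re = ρVD/μ = 1100·4.37·0.075/0.019 = 1.898e+04.
Re > 4000 → turbulent. ε/D = 0.00063/0.075 = 0.0084; Haaland: 1/√f = -1.8 log₁₀[0.00116 + 0.000364] = 5.07, so f = 0.03891.

f ≈ 0.0389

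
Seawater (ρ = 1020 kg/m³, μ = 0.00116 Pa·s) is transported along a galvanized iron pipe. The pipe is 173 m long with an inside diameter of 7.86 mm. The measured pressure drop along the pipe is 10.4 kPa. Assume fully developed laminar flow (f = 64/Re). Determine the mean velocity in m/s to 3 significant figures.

For laminar flow, f = 64/Re with Re = ρVD/μ, so Darcy-Weisbach reduces to ΔP = 32μLV/D². Solving for V: V = ΔP·D²/(32μL) = 1.04e+04·(0.00786)²/(32·0.00116·173) = 0.1001 m/s.
Check: Re = ρVD/μ = 1020·0.1001·0.00786/0.00116 = 691.5 < 2300, so the laminar assumption holds.

V ≈ 0.100 m/s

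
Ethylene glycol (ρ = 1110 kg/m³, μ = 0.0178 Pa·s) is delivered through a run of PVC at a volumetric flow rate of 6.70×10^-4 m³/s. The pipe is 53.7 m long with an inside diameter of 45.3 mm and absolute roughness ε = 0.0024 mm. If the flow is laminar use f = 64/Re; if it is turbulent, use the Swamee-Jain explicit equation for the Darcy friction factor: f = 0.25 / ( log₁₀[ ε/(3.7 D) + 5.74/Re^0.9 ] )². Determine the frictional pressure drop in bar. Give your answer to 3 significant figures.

Cross-sectional area A = πD²/4 = π(0.0453)²/4 = 0.001612 m²; mean velocity V = Q/A = 0.00067/0.001612 = 0.4157 m/s.
Reynolds number Re = ρVD/μ = 1110 · 0.4157 · 0.0453 / 0.0178 = 1174.
Re < 2300 → laminar flow, so f = 64/Re = 64/1174 = 0.0545 (the turbulent correlation is not needed).
Darcy-Weisbach: ΔP = f(L/D)(ρV²/2) = 0.0545·(53.7/0.0453)·(1110·0.4157²/2) = 0.0545·1185·95.91 = 6196 Pa.
ΔP = 6196 Pa = 0.0620 bar.

ΔP ≈ 0.0620 bar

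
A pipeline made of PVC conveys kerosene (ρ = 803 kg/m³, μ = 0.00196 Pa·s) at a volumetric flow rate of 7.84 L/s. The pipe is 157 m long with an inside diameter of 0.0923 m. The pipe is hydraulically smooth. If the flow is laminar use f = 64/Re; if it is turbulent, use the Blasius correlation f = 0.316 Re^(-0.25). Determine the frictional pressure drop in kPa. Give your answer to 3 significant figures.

ΔP ≈ 20.4 kPa

Q = 7.84 L/s = 7.84/1000 = 0.00784 m³/s.
Cross-sectional area A = πD²/4 = π(0.0923)²/4 = 0.006691 m²; mean velocity V = Q/A = 0.00784/0.006691 = 1.172 m/s.
Reynolds number Re = ρVD/μ = 803 · 1.172 · 0.0923 / 0.00196 = 4.431e+04.
Re > 4000 → turbulent. Smooth-pipe (Blasius): f = 0.316 Re^(-0.25) = 0.316/(4.431e+04)^0.25 = 0.02178.
Darcy-Weisbach: ΔP = f(L/D)(ρV²/2) = 0.02178·(157/0.0923)·(803·1.172²/2) = 0.02178·1701·551.2 = 2.042e+04 Pa.
ΔP = 2.042e+04 Pa = 20.4 kPa.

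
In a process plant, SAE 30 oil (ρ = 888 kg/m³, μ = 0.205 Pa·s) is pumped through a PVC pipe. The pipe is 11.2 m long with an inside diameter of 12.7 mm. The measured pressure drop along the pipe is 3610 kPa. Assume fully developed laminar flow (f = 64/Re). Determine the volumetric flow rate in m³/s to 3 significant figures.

For laminar flow, f = 64/Re with Re = ρVD/μ, so Darcy-Weisbach reduces to ΔP = 32μLV/D². Solving for V: V = ΔP·D²/(32μL) = 3.61e+06·(0.0127)²/(32·0.205·11.2) = 7.925 m/s.
Check: Re = ρVD/μ = 888·7.925·0.0127/0.205 = 436 < 2300, so the laminar assumption holds.
Q = V·A = 7.925·(π/4·0.0127²) = 0.001004 m³/s = 0.00100 m³/s.

Q ≈ 0.00100 m³/s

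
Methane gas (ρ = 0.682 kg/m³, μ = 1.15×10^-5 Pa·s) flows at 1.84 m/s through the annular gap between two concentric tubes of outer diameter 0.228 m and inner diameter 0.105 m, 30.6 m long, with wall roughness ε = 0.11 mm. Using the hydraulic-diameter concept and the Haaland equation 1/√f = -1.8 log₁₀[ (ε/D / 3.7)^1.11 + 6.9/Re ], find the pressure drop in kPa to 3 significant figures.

ΔP ≈ 0.00858 kPa

Hydraulic diameter D_h = 4A/P = D_o - D_i = 0.228 - 0.105 = 0.123 m.
Re = ρVD_h/μ = 0.682·1.84·0.123/1.15e-05 = 1.342e+04.
ε/D_h = 0.00011/0.123 = 0.000894; Haaland gives 1/√f = -1.8 log₁₀[9.67e-05+0.000514] = 5.785, so f = 0.02988.
ΔP = f(L/D_h)(ρV²/2) = 0.02988·30.6/0.123·1.154 = 8.581 Pa.
ΔP = 0.00858 kPa.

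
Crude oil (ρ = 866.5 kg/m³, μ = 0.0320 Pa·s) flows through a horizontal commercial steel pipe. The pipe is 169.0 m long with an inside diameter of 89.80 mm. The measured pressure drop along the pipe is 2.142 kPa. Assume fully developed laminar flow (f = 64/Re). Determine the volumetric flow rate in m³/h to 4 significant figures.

Q ≈ 2.276 m³/h

For laminar flow, f = 64/Re with Re = ρVD/μ, so Darcy-Weisbach reduces to ΔP = 32μLV/D². Solving for V: V = ΔP·D²/(32μL) = 2142·(0.0898)²/(32·0.032·169) = 0.09981 m/s.
Check: Re = ρVD/μ = 866.5·0.09981·0.0898/0.032 = 242.7 < 2300, so the laminar assumption holds.
Q = V·A = 0.09981·(π/4·0.0898²) = 0.0006322 m³/s = 2.276 m³/h.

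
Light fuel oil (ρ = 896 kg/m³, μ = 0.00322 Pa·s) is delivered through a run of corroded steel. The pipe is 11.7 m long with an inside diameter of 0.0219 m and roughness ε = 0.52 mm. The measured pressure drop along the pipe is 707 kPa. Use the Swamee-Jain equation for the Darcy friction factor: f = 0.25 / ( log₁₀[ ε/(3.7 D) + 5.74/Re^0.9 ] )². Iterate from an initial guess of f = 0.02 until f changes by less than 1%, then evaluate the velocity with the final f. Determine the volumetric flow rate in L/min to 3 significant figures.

Rearranging Darcy-Weisbach: V = √(2·ΔP·D/(f·L·ρ)). With ε/D = 0.00052/0.0219 = 0.0237, iterate starting from f = 0.02:
  f = 0.02 → V = √(2·7.07e+05·0.0219/(0.02·11.7·896)) = 12.15 m/s; Re = ρVD/μ = 7.406e+04; f → 0.05276
  f = 0.05276 → V = 7.483 m/s; Re = 4.56e+04; f → 0.05317
Converged (Δf/f < 1%). With the final f = 0.05317: V = √(2·7.07e+05·0.0219/(0.05317·11.7·896)) = 7.454 m/s.
Q = V·A = 7.454·(π/4·0.0219²) = 0.002808 m³/s = 168 L/min.

Q ≈ 168 L/min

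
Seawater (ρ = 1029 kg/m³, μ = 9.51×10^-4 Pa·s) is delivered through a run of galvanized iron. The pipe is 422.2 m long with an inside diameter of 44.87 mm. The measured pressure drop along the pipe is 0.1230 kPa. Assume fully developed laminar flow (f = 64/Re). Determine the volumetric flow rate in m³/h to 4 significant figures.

For laminar flow, f = 64/Re with Re = ρVD/μ, so Darcy-Weisbach reduces to ΔP = 32μLV/D². Solving for V: V = ΔP·D²/(32μL) = 123·(0.04487)²/(32·0.000951·422.2) = 0.01927 m/s.
Check: Re = ρVD/μ = 1029·0.01927·0.04487/0.000951 = 935.7 < 2300, so the laminar assumption holds.
Q = V·A = 0.01927·(π/4·0.04487²) = 3.048e-05 m³/s = 0.1097 m³/h.

Q ≈ 0.1097 m³/h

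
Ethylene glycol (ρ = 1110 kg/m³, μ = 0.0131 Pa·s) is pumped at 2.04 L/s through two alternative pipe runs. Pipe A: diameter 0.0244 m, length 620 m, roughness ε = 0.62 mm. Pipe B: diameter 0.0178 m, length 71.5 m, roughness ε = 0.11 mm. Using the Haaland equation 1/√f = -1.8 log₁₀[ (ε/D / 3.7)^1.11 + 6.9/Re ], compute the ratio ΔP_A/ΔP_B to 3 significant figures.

ΔP_A/ΔP_B ≈ 2.71

Pipe A: V = Q/A = 0.00204/0.0004676 = 4.363 m/s; Re = 9020; ε/D = 0.0254; Haaland → f = 0.05711; ΔP_A = f(L/D)(ρV²/2) = 1.533e+07 Pa.
Pipe B: V = Q/A = 0.00204/0.0002488 = 8.198 m/s; Re = 1.236e+04; ε/D = 0.00618; Haaland → f = 0.03777; ΔP_B = f(L/D)(ρV²/2) = 5.659e+06 Pa.
ΔP_A/ΔP_B = 1.533e+07/5.659e+06 = 2.71.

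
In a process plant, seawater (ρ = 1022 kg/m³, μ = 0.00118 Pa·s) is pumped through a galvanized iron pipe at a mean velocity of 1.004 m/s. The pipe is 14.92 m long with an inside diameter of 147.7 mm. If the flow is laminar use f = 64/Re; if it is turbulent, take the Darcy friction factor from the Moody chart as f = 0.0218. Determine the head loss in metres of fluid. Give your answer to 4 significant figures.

Reynolds number Re = ρVD/μ = 1022 · 1.004 · 0.1477 / 0.00118 = 1.284e+05.
Re > 4000 → turbulent; use the Moody-chart value f = 0.0218.
Darcy-Weisbach: ΔP = f(L/D)(ρV²/2) = 0.0218·(14.92/0.1477)·(1022·1.004²/2) = 0.0218·101·515.1 = 1134 Pa.
Head loss h_f = ΔP/(ρg) = 1134/(1022·9.81) = 0.1131 m.

h_f ≈ 0.1131 m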